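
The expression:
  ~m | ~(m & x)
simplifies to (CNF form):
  ~m | ~x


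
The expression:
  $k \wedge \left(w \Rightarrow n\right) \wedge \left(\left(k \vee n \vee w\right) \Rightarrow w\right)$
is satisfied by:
  {w: True, n: True, k: True}


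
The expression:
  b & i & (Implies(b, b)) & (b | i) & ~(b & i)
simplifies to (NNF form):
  False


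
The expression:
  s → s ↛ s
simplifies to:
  ¬s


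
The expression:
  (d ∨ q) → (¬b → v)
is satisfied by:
  {b: True, v: True, q: False, d: False}
  {b: True, d: True, v: True, q: False}
  {b: True, v: True, q: True, d: False}
  {b: True, d: True, v: True, q: True}
  {b: True, q: False, v: False, d: False}
  {b: True, d: True, q: False, v: False}
  {b: True, q: True, v: False, d: False}
  {b: True, d: True, q: True, v: False}
  {v: True, d: False, q: False, b: False}
  {d: True, v: True, q: False, b: False}
  {v: True, q: True, d: False, b: False}
  {d: True, v: True, q: True, b: False}
  {d: False, q: False, v: False, b: False}


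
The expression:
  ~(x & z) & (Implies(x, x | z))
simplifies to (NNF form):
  ~x | ~z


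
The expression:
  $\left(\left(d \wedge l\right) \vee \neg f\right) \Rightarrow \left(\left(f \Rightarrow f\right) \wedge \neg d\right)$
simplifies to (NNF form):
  $\left(f \wedge \neg l\right) \vee \neg d$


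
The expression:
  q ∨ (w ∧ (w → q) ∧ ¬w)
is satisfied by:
  {q: True}


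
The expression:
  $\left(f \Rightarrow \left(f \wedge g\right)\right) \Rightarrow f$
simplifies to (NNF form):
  $f$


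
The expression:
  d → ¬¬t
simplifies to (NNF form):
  t ∨ ¬d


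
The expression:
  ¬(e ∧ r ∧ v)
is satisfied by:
  {v: False, e: False, r: False}
  {r: True, v: False, e: False}
  {e: True, v: False, r: False}
  {r: True, e: True, v: False}
  {v: True, r: False, e: False}
  {r: True, v: True, e: False}
  {e: True, v: True, r: False}


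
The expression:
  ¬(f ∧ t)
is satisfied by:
  {t: False, f: False}
  {f: True, t: False}
  {t: True, f: False}


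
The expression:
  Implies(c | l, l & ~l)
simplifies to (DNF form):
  ~c & ~l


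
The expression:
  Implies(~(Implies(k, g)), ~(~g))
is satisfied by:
  {g: True, k: False}
  {k: False, g: False}
  {k: True, g: True}


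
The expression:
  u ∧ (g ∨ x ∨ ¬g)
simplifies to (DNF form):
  u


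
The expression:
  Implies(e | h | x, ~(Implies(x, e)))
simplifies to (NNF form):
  ~e & (x | ~h)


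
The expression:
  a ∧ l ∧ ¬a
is never true.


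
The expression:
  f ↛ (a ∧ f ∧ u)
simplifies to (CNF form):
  f ∧ (¬a ∨ ¬u)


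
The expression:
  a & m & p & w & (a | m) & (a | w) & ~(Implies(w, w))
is never true.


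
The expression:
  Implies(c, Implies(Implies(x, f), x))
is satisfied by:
  {x: True, c: False}
  {c: False, x: False}
  {c: True, x: True}


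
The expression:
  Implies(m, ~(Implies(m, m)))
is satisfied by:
  {m: False}


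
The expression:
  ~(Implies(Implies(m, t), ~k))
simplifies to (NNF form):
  k & (t | ~m)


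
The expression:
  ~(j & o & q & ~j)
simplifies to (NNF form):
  True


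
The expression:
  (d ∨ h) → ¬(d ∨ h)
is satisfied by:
  {d: False, h: False}


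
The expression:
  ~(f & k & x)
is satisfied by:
  {k: False, x: False, f: False}
  {f: True, k: False, x: False}
  {x: True, k: False, f: False}
  {f: True, x: True, k: False}
  {k: True, f: False, x: False}
  {f: True, k: True, x: False}
  {x: True, k: True, f: False}


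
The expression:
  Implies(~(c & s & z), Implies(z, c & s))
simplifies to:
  ~z | (c & s)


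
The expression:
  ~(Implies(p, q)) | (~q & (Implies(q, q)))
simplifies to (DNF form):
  ~q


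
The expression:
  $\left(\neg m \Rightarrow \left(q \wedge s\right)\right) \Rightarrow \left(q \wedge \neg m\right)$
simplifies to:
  $\neg m$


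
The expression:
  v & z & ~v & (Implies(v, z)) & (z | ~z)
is never true.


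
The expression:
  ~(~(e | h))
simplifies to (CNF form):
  e | h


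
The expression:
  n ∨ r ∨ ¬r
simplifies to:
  True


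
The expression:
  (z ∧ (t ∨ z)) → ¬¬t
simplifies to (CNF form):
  t ∨ ¬z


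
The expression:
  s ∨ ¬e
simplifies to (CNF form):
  s ∨ ¬e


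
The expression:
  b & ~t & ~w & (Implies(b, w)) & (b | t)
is never true.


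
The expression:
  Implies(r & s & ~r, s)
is always true.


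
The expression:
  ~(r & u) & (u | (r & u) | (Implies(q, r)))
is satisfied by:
  {q: False, r: False, u: False}
  {u: True, q: False, r: False}
  {u: True, q: True, r: False}
  {r: True, q: False, u: False}
  {r: True, q: True, u: False}


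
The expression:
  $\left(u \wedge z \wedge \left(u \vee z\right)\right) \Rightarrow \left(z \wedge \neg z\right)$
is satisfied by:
  {u: False, z: False}
  {z: True, u: False}
  {u: True, z: False}


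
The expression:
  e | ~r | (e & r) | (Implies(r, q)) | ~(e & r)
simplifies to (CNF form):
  True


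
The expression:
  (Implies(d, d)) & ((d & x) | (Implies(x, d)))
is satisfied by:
  {d: True, x: False}
  {x: False, d: False}
  {x: True, d: True}


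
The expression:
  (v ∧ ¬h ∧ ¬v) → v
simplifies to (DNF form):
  True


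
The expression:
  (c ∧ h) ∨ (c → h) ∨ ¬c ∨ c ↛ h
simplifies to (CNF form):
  True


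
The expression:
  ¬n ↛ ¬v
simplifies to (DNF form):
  v ∧ ¬n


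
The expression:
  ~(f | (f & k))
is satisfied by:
  {f: False}


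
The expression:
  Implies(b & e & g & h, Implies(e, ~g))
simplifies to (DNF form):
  ~b | ~e | ~g | ~h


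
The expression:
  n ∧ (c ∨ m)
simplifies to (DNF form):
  (c ∧ n) ∨ (m ∧ n)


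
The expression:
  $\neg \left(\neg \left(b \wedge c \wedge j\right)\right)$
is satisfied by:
  {c: True, j: True, b: True}


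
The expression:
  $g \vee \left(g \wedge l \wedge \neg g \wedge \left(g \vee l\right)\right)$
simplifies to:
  $g$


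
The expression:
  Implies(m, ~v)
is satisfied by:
  {m: False, v: False}
  {v: True, m: False}
  {m: True, v: False}


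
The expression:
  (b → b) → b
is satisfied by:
  {b: True}


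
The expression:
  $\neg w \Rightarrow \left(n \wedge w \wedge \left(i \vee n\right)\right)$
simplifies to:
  $w$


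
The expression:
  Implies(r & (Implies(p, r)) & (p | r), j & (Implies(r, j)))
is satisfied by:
  {j: True, r: False}
  {r: False, j: False}
  {r: True, j: True}


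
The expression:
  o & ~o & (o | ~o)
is never true.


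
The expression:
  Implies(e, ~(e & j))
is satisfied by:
  {e: False, j: False}
  {j: True, e: False}
  {e: True, j: False}


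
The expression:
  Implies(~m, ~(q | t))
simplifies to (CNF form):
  (m | ~q) & (m | ~t)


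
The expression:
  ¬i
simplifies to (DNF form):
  ¬i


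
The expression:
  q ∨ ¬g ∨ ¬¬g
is always true.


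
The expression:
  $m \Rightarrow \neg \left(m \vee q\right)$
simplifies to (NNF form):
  $\neg m$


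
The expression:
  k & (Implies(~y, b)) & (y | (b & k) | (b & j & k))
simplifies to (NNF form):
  k & (b | y)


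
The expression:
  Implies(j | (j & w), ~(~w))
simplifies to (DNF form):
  w | ~j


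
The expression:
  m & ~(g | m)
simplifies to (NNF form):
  False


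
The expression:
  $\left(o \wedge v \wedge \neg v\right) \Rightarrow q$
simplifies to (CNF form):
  $\text{True}$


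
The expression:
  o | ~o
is always true.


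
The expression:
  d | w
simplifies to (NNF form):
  d | w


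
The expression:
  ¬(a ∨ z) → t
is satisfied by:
  {a: True, t: True, z: True}
  {a: True, t: True, z: False}
  {a: True, z: True, t: False}
  {a: True, z: False, t: False}
  {t: True, z: True, a: False}
  {t: True, z: False, a: False}
  {z: True, t: False, a: False}


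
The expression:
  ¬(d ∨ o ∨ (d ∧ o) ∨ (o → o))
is never true.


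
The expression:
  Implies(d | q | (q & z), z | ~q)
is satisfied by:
  {z: True, q: False}
  {q: False, z: False}
  {q: True, z: True}


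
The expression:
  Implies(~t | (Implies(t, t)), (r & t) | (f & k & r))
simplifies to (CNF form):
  r & (f | t) & (k | t)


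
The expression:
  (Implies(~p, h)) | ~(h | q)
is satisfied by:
  {p: True, h: True, q: False}
  {p: True, h: False, q: False}
  {h: True, p: False, q: False}
  {p: False, h: False, q: False}
  {p: True, q: True, h: True}
  {p: True, q: True, h: False}
  {q: True, h: True, p: False}


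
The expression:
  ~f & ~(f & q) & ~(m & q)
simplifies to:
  ~f & (~m | ~q)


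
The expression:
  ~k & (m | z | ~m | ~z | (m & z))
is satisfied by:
  {k: False}


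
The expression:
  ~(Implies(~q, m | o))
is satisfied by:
  {q: False, o: False, m: False}


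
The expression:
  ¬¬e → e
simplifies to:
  True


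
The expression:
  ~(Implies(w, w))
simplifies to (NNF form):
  False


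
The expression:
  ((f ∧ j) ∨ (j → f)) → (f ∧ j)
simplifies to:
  j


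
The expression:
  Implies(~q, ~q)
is always true.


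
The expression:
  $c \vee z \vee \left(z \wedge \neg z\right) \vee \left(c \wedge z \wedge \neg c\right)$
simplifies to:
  $c \vee z$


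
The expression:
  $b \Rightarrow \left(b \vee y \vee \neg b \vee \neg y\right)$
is always true.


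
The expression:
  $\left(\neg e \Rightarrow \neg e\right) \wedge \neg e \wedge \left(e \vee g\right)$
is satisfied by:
  {g: True, e: False}


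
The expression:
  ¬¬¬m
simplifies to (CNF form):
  ¬m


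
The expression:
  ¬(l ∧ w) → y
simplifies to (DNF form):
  y ∨ (l ∧ w)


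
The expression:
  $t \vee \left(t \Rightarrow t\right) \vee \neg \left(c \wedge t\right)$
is always true.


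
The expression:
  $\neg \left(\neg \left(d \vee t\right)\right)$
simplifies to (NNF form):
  $d \vee t$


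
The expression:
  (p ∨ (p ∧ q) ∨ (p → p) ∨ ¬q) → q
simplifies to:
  q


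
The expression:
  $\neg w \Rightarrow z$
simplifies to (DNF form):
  $w \vee z$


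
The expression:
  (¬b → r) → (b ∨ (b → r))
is always true.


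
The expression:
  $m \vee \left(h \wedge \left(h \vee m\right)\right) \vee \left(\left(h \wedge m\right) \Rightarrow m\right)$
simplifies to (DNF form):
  $\text{True}$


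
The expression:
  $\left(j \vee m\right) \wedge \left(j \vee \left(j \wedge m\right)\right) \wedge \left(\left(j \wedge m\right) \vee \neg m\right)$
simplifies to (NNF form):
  $j$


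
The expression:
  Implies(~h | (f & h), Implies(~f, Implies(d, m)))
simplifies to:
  f | h | m | ~d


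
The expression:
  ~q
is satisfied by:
  {q: False}


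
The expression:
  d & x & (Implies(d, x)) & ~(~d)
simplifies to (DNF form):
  d & x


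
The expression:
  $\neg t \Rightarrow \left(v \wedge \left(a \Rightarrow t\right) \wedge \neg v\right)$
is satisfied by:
  {t: True}


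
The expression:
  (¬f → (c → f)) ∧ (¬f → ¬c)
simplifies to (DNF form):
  f ∨ ¬c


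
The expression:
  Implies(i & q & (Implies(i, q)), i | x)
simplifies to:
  True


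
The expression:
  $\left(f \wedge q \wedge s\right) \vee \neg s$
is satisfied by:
  {q: True, f: True, s: False}
  {q: True, f: False, s: False}
  {f: True, q: False, s: False}
  {q: False, f: False, s: False}
  {q: True, s: True, f: True}


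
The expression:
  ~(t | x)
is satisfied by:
  {x: False, t: False}


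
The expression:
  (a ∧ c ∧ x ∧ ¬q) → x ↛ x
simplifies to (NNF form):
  q ∨ ¬a ∨ ¬c ∨ ¬x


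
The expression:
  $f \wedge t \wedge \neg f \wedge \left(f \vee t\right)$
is never true.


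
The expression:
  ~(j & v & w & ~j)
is always true.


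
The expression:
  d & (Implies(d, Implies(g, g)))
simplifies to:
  d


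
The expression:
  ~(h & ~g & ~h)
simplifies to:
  True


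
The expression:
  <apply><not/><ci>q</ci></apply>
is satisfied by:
  {q: False}


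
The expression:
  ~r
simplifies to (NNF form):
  ~r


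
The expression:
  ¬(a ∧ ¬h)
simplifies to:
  h ∨ ¬a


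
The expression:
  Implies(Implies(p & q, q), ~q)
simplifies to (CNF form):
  ~q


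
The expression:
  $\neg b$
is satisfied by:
  {b: False}


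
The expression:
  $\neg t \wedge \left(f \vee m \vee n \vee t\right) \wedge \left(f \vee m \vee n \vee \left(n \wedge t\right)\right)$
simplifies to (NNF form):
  $\neg t \wedge \left(f \vee m \vee n\right)$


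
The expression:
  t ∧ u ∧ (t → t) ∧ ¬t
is never true.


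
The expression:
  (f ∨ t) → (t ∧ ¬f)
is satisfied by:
  {f: False}


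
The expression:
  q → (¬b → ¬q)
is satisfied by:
  {b: True, q: False}
  {q: False, b: False}
  {q: True, b: True}


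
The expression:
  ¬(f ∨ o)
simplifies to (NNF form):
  ¬f ∧ ¬o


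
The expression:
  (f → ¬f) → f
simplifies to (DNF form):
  f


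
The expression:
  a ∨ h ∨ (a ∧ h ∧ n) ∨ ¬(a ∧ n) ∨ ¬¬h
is always true.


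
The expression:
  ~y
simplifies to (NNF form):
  ~y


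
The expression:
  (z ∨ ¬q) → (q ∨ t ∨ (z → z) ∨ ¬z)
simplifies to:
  True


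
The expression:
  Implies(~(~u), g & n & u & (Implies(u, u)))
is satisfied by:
  {g: True, n: True, u: False}
  {g: True, n: False, u: False}
  {n: True, g: False, u: False}
  {g: False, n: False, u: False}
  {g: True, u: True, n: True}


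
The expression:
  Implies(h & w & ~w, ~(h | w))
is always true.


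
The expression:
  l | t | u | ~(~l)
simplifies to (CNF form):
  l | t | u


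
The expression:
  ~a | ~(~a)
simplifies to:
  True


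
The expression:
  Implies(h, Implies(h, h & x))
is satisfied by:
  {x: True, h: False}
  {h: False, x: False}
  {h: True, x: True}


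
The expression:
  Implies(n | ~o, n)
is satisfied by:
  {n: True, o: True}
  {n: True, o: False}
  {o: True, n: False}


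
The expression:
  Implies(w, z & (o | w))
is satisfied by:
  {z: True, w: False}
  {w: False, z: False}
  {w: True, z: True}


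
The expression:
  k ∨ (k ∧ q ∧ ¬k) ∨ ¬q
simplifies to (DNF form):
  k ∨ ¬q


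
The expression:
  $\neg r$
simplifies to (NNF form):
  $\neg r$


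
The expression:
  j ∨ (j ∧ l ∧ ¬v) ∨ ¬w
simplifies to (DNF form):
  j ∨ ¬w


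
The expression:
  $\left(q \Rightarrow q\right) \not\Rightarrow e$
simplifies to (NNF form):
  $\neg e$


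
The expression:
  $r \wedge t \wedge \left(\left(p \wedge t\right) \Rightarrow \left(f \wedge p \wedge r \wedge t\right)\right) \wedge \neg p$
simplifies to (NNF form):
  $r \wedge t \wedge \neg p$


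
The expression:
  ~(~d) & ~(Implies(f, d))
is never true.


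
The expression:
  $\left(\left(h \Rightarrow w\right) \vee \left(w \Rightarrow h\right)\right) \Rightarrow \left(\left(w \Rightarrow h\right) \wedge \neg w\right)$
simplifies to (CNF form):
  $\neg w$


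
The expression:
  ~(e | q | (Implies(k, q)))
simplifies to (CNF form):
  k & ~e & ~q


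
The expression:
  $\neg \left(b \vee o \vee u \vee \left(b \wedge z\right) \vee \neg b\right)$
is never true.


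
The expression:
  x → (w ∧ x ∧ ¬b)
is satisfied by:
  {w: True, b: False, x: False}
  {b: False, x: False, w: False}
  {w: True, b: True, x: False}
  {b: True, w: False, x: False}
  {x: True, w: True, b: False}


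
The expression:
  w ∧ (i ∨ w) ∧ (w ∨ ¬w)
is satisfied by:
  {w: True}


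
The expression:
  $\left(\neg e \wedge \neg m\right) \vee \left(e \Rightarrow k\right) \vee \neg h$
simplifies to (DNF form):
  $k \vee \neg e \vee \neg h$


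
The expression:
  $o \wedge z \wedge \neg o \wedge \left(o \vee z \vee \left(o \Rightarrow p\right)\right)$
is never true.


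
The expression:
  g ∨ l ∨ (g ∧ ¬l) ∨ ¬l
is always true.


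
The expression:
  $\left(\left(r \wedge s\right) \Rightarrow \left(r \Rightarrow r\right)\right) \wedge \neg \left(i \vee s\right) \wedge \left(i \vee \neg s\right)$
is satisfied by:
  {i: False, s: False}


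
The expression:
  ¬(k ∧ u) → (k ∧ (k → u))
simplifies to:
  k ∧ u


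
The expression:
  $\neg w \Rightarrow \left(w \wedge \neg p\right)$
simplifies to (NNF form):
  $w$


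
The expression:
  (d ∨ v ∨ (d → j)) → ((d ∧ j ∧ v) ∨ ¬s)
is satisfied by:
  {d: True, j: True, v: True, s: False}
  {d: True, j: True, v: False, s: False}
  {d: True, v: True, j: False, s: False}
  {d: True, v: False, j: False, s: False}
  {j: True, v: True, d: False, s: False}
  {j: True, d: False, v: False, s: False}
  {j: False, v: True, d: False, s: False}
  {j: False, d: False, v: False, s: False}
  {d: True, s: True, j: True, v: True}


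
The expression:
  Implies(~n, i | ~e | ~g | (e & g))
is always true.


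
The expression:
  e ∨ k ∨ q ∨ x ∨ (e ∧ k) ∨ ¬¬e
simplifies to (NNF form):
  e ∨ k ∨ q ∨ x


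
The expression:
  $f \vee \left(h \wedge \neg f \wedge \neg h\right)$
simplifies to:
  $f$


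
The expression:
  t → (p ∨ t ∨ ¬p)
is always true.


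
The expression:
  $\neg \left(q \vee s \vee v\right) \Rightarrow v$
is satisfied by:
  {q: True, v: True, s: True}
  {q: True, v: True, s: False}
  {q: True, s: True, v: False}
  {q: True, s: False, v: False}
  {v: True, s: True, q: False}
  {v: True, s: False, q: False}
  {s: True, v: False, q: False}


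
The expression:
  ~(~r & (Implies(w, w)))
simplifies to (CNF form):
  r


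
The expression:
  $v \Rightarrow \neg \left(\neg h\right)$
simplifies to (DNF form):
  $h \vee \neg v$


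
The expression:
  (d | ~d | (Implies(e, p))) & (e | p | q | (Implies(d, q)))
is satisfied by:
  {q: True, e: True, p: True, d: False}
  {q: True, e: True, p: False, d: False}
  {q: True, p: True, e: False, d: False}
  {q: True, p: False, e: False, d: False}
  {e: True, p: True, q: False, d: False}
  {e: True, p: False, q: False, d: False}
  {p: True, q: False, e: False, d: False}
  {p: False, q: False, e: False, d: False}
  {d: True, q: True, e: True, p: True}
  {d: True, q: True, e: True, p: False}
  {d: True, q: True, p: True, e: False}
  {d: True, q: True, p: False, e: False}
  {d: True, e: True, p: True, q: False}
  {d: True, e: True, p: False, q: False}
  {d: True, p: True, e: False, q: False}


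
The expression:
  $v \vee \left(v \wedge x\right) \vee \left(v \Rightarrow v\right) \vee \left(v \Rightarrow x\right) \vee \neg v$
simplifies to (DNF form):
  $\text{True}$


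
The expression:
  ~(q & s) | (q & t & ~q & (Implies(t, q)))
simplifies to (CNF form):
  ~q | ~s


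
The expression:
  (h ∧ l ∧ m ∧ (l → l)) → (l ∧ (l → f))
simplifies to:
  f ∨ ¬h ∨ ¬l ∨ ¬m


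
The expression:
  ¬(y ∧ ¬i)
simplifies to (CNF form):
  i ∨ ¬y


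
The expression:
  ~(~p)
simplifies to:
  p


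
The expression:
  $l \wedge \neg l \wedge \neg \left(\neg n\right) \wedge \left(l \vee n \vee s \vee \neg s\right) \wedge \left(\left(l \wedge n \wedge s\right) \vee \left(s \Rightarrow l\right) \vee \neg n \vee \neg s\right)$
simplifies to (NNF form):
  $\text{False}$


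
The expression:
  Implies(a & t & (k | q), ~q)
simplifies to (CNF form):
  ~a | ~q | ~t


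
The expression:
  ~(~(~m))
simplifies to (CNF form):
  ~m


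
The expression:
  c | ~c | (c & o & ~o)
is always true.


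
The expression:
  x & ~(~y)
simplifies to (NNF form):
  x & y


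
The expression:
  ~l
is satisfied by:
  {l: False}


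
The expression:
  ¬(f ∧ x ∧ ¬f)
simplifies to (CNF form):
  True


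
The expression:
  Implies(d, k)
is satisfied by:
  {k: True, d: False}
  {d: False, k: False}
  {d: True, k: True}


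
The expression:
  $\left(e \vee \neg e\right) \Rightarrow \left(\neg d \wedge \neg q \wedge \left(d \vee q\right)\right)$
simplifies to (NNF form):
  $\text{False}$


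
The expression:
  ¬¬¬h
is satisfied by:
  {h: False}


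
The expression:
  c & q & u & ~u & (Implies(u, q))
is never true.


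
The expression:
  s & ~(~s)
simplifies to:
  s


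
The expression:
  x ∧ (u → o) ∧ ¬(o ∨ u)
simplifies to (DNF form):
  x ∧ ¬o ∧ ¬u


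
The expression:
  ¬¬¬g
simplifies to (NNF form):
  ¬g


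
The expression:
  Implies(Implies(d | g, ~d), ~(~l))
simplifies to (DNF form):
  d | l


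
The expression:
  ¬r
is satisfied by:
  {r: False}


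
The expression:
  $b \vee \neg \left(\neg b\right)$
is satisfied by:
  {b: True}


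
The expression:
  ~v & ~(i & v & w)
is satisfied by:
  {v: False}


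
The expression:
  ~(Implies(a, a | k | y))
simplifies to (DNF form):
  False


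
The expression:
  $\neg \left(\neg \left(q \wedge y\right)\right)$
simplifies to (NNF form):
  $q \wedge y$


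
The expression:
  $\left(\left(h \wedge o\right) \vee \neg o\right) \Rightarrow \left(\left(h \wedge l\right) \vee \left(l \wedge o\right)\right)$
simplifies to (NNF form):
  $\left(h \wedge l\right) \vee \left(o \wedge \neg h\right)$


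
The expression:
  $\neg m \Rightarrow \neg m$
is always true.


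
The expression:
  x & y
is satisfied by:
  {x: True, y: True}


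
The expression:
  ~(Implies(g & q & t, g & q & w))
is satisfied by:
  {t: True, g: True, q: True, w: False}


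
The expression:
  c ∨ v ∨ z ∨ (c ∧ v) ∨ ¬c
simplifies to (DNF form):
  True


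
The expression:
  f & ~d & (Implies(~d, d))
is never true.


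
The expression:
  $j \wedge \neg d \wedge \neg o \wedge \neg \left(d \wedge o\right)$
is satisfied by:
  {j: True, d: False, o: False}


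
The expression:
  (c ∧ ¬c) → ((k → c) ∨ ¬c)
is always true.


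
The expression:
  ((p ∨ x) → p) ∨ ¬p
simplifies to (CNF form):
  True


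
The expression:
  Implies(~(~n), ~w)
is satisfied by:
  {w: False, n: False}
  {n: True, w: False}
  {w: True, n: False}


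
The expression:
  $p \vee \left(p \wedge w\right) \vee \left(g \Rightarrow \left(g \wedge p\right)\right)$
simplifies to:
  $p \vee \neg g$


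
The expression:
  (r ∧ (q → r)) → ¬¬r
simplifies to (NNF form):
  True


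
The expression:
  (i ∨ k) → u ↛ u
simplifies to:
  ¬i ∧ ¬k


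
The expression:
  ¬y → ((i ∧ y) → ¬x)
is always true.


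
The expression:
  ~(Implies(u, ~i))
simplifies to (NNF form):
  i & u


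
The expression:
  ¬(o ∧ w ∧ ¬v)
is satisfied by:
  {v: True, w: False, o: False}
  {w: False, o: False, v: False}
  {o: True, v: True, w: False}
  {o: True, w: False, v: False}
  {v: True, w: True, o: False}
  {w: True, v: False, o: False}
  {o: True, w: True, v: True}


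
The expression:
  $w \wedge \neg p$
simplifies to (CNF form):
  $w \wedge \neg p$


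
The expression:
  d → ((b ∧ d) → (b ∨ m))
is always true.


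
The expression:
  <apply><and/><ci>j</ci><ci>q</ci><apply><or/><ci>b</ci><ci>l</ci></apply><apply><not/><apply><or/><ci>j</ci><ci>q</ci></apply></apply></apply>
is never true.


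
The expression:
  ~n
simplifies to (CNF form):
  ~n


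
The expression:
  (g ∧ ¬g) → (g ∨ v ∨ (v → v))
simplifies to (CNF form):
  True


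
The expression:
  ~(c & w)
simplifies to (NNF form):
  ~c | ~w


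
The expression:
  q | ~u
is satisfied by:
  {q: True, u: False}
  {u: False, q: False}
  {u: True, q: True}


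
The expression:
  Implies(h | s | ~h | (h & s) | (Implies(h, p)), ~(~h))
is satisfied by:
  {h: True}


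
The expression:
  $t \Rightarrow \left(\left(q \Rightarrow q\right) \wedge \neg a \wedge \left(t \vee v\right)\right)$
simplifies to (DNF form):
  $\neg a \vee \neg t$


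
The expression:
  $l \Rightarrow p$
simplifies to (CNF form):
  $p \vee \neg l$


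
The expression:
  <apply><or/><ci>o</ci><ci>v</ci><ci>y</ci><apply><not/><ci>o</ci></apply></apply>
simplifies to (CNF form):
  <true/>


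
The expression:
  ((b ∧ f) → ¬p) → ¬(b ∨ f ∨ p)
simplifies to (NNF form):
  (b ∨ ¬p) ∧ (f ∨ ¬b) ∧ (p ∨ ¬f)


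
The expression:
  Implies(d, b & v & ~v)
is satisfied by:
  {d: False}


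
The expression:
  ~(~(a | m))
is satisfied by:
  {a: True, m: True}
  {a: True, m: False}
  {m: True, a: False}


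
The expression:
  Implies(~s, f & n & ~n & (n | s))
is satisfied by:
  {s: True}


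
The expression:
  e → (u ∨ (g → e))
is always true.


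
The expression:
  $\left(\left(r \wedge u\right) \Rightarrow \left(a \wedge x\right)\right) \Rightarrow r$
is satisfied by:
  {r: True}


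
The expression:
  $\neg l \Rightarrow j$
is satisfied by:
  {l: True, j: True}
  {l: True, j: False}
  {j: True, l: False}


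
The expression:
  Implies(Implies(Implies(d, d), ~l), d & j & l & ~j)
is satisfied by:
  {l: True}


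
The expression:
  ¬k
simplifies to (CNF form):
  ¬k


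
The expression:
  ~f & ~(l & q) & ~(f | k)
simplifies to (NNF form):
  ~f & ~k & (~l | ~q)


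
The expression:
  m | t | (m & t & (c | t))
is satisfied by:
  {t: True, m: True}
  {t: True, m: False}
  {m: True, t: False}


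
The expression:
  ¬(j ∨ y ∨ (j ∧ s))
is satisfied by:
  {y: False, j: False}


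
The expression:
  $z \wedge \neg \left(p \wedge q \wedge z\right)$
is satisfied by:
  {z: True, p: False, q: False}
  {z: True, q: True, p: False}
  {z: True, p: True, q: False}


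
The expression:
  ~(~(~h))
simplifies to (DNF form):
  ~h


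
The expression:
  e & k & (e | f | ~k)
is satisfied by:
  {e: True, k: True}


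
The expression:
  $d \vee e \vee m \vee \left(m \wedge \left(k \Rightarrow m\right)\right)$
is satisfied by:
  {d: True, m: True, e: True}
  {d: True, m: True, e: False}
  {d: True, e: True, m: False}
  {d: True, e: False, m: False}
  {m: True, e: True, d: False}
  {m: True, e: False, d: False}
  {e: True, m: False, d: False}


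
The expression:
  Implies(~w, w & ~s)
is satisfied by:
  {w: True}


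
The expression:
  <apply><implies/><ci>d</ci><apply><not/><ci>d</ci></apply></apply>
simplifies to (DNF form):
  <apply><not/><ci>d</ci></apply>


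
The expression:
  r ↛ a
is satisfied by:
  {r: True, a: False}


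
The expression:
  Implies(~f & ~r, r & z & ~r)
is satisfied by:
  {r: True, f: True}
  {r: True, f: False}
  {f: True, r: False}


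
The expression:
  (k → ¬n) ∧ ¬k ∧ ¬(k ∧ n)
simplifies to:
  ¬k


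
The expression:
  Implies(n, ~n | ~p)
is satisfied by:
  {p: False, n: False}
  {n: True, p: False}
  {p: True, n: False}


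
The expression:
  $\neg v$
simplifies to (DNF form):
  $\neg v$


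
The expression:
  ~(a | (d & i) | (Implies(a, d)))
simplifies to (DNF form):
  False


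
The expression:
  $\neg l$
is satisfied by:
  {l: False}


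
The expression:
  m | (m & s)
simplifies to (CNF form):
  m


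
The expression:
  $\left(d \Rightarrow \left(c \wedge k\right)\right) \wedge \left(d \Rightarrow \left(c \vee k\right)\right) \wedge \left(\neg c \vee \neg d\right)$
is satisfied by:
  {d: False}


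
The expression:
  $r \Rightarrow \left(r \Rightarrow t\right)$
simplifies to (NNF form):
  $t \vee \neg r$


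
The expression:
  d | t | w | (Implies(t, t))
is always true.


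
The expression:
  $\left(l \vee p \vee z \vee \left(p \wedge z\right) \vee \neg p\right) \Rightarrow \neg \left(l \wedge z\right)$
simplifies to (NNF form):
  $\neg l \vee \neg z$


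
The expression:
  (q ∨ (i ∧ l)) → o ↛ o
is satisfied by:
  {q: False, l: False, i: False}
  {i: True, q: False, l: False}
  {l: True, q: False, i: False}


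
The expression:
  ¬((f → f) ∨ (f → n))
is never true.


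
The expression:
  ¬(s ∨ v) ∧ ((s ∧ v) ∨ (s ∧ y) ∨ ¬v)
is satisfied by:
  {v: False, s: False}


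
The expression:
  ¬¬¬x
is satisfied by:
  {x: False}


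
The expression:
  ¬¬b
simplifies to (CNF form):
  b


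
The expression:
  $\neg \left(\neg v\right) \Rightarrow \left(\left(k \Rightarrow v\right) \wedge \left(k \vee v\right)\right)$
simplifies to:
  $\text{True}$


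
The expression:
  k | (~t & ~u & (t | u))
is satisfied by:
  {k: True}


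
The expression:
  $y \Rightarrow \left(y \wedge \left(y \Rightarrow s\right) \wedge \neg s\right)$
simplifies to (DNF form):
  $\neg y$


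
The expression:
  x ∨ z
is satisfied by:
  {x: True, z: True}
  {x: True, z: False}
  {z: True, x: False}


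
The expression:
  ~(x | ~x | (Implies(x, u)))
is never true.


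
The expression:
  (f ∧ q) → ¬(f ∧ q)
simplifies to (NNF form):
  ¬f ∨ ¬q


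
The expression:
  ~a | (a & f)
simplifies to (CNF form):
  f | ~a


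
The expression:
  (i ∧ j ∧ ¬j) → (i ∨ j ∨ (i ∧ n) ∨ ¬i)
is always true.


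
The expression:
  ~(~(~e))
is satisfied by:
  {e: False}


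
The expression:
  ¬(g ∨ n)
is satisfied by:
  {n: False, g: False}


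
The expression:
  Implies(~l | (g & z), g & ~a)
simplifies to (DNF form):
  (g & ~a) | (l & ~g) | (l & ~z)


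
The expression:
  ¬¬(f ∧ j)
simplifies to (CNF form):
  f ∧ j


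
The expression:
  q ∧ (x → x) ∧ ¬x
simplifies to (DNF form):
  q ∧ ¬x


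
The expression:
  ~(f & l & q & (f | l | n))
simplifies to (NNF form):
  ~f | ~l | ~q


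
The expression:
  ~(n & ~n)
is always true.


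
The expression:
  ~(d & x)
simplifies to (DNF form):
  ~d | ~x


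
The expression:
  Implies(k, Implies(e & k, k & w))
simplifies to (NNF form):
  w | ~e | ~k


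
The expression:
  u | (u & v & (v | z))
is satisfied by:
  {u: True}


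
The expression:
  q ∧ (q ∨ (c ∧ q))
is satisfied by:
  {q: True}


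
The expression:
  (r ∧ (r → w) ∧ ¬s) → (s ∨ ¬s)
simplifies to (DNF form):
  True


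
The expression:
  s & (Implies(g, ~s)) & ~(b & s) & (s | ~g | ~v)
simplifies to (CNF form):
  s & ~b & ~g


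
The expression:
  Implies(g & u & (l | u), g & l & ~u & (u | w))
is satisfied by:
  {g: False, u: False}
  {u: True, g: False}
  {g: True, u: False}


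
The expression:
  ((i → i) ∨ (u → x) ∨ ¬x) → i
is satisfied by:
  {i: True}


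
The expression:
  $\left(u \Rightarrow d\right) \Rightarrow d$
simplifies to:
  $d \vee u$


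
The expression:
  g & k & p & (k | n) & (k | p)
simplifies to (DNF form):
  g & k & p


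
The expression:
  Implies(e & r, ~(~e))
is always true.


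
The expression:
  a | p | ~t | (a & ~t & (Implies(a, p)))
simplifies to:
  a | p | ~t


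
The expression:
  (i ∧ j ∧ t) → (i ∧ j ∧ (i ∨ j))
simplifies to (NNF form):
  True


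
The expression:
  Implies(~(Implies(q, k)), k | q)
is always true.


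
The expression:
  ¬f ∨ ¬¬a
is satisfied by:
  {a: True, f: False}
  {f: False, a: False}
  {f: True, a: True}


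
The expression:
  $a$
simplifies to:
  $a$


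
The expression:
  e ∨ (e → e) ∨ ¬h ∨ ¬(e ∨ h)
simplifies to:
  True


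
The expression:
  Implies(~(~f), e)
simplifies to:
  e | ~f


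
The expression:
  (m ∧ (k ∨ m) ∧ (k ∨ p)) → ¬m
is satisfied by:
  {k: False, m: False, p: False}
  {p: True, k: False, m: False}
  {k: True, p: False, m: False}
  {p: True, k: True, m: False}
  {m: True, p: False, k: False}


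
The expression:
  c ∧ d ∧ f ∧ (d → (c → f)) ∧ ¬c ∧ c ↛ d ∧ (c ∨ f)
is never true.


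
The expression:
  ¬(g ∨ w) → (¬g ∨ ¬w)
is always true.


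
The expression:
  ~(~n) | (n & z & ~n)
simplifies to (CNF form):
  n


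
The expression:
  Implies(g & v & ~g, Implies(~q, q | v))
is always true.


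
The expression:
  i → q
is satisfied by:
  {q: True, i: False}
  {i: False, q: False}
  {i: True, q: True}


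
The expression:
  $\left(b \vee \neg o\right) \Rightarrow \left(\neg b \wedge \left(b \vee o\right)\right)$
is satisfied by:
  {o: True, b: False}


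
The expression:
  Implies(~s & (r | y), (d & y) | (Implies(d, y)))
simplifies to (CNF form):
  s | y | ~d | ~r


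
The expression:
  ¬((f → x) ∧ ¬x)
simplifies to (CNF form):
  f ∨ x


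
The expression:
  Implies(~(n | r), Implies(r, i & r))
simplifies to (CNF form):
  True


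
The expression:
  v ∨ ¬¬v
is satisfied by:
  {v: True}


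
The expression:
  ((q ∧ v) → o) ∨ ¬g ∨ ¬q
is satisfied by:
  {o: True, g: False, v: False, q: False}
  {o: False, g: False, v: False, q: False}
  {o: True, q: True, g: False, v: False}
  {q: True, o: False, g: False, v: False}
  {o: True, v: True, q: False, g: False}
  {v: True, q: False, g: False, o: False}
  {o: True, q: True, v: True, g: False}
  {q: True, v: True, o: False, g: False}
  {o: True, g: True, q: False, v: False}
  {g: True, q: False, v: False, o: False}
  {o: True, q: True, g: True, v: False}
  {q: True, g: True, o: False, v: False}
  {o: True, v: True, g: True, q: False}
  {v: True, g: True, q: False, o: False}
  {o: True, q: True, v: True, g: True}


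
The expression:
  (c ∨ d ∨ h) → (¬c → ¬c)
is always true.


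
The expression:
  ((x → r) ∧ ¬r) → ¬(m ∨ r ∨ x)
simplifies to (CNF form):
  r ∨ x ∨ ¬m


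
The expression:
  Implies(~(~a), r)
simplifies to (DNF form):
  r | ~a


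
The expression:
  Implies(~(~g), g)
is always true.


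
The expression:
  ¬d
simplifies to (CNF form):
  ¬d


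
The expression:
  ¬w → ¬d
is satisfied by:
  {w: True, d: False}
  {d: False, w: False}
  {d: True, w: True}


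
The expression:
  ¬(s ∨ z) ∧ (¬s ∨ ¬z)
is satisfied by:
  {z: False, s: False}


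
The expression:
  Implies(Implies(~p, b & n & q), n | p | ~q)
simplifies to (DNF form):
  True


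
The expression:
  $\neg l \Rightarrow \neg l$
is always true.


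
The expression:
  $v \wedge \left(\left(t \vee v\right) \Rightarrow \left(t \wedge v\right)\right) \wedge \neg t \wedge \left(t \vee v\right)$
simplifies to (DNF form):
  $\text{False}$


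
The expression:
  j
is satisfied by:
  {j: True}


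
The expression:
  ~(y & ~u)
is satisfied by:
  {u: True, y: False}
  {y: False, u: False}
  {y: True, u: True}


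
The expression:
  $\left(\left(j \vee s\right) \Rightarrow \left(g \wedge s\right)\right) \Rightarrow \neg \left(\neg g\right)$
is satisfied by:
  {g: True, s: True, j: True}
  {g: True, s: True, j: False}
  {g: True, j: True, s: False}
  {g: True, j: False, s: False}
  {s: True, j: True, g: False}
  {s: True, j: False, g: False}
  {j: True, s: False, g: False}


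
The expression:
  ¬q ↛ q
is always true.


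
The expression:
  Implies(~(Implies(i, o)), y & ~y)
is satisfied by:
  {o: True, i: False}
  {i: False, o: False}
  {i: True, o: True}


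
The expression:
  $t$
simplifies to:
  $t$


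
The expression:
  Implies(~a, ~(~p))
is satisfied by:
  {a: True, p: True}
  {a: True, p: False}
  {p: True, a: False}


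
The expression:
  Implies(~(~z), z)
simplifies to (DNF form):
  True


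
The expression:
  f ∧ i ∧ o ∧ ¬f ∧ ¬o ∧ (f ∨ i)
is never true.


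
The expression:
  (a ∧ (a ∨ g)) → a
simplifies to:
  True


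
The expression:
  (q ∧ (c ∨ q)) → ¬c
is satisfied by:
  {c: False, q: False}
  {q: True, c: False}
  {c: True, q: False}


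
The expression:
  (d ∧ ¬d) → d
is always true.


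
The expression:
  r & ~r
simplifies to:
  False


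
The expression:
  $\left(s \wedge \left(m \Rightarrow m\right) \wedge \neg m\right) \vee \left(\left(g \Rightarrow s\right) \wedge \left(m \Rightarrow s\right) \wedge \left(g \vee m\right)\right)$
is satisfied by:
  {s: True}


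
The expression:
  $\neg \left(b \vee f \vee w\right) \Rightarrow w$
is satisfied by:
  {b: True, w: True, f: True}
  {b: True, w: True, f: False}
  {b: True, f: True, w: False}
  {b: True, f: False, w: False}
  {w: True, f: True, b: False}
  {w: True, f: False, b: False}
  {f: True, w: False, b: False}


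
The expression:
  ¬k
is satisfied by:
  {k: False}


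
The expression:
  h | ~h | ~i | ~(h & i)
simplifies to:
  True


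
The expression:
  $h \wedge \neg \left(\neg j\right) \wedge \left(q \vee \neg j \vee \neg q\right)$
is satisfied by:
  {h: True, j: True}


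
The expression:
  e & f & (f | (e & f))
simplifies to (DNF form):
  e & f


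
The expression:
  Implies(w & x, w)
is always true.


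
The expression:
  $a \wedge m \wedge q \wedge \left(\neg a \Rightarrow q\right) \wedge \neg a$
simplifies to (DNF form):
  $\text{False}$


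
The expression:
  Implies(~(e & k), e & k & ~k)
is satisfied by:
  {e: True, k: True}


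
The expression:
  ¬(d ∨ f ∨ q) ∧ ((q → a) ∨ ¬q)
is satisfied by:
  {q: False, d: False, f: False}


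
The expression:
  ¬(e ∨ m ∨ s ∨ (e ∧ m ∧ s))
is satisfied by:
  {e: False, s: False, m: False}


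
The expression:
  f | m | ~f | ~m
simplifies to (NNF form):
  True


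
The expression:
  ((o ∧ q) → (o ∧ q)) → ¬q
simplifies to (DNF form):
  ¬q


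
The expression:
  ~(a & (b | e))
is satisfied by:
  {b: False, a: False, e: False}
  {e: True, b: False, a: False}
  {b: True, e: False, a: False}
  {e: True, b: True, a: False}
  {a: True, e: False, b: False}


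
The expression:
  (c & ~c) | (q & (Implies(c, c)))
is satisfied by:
  {q: True}


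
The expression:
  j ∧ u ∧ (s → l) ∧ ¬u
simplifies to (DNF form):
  False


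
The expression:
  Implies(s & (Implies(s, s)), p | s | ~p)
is always true.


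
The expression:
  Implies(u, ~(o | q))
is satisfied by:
  {o: False, u: False, q: False}
  {q: True, o: False, u: False}
  {o: True, q: False, u: False}
  {q: True, o: True, u: False}
  {u: True, q: False, o: False}


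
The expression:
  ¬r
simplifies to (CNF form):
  ¬r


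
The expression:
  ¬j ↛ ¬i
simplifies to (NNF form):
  i ∧ ¬j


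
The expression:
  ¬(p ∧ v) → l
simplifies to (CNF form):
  (l ∨ p) ∧ (l ∨ v)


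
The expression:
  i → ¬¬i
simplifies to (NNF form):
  True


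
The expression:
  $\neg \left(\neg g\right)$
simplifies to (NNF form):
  $g$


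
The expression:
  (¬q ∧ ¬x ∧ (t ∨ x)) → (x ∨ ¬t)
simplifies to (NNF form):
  q ∨ x ∨ ¬t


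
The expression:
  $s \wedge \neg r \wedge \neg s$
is never true.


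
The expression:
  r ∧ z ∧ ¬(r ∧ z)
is never true.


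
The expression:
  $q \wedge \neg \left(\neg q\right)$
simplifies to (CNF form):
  $q$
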